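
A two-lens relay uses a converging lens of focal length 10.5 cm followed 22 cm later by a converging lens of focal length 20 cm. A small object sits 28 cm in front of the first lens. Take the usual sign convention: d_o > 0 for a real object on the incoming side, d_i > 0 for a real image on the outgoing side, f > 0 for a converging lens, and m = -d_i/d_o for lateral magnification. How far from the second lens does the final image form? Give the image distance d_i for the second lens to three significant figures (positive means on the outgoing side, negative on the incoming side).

-7.03 cm

Applying the thin-lens equation to the first lens, 1/10.5 = 1/28 + 1/d_i1, which gives d_i1 = 16.800 cm.
That image sits 5.200 cm in front of the second lens, so d_o2 = 5.200 cm.
Applying the thin-lens equation again with f_2 = 20 cm and d_o2 = 5.200 cm gives d_i2 = -7.027 cm.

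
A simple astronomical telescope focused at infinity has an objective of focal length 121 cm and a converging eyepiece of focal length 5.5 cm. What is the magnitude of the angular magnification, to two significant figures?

|M| = f_obj/|f_eye| = 121/5.5 = 22.000.

22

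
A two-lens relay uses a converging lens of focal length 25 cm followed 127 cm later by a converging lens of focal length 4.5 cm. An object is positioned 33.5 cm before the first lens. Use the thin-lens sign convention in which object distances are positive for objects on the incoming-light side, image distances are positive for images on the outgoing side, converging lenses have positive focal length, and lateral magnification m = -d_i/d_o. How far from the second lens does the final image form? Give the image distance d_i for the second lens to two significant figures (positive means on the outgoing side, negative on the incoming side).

5.3 cm

Lens 1: 1/d_i1 = 1/f_1 - 1/d_o1 = 1/25 - 1/33.5 = 0.01015 cm^-1, so d_i1 = 98.529 cm.
The intermediate image is 98.529 cm to the right of lens 1, so d_o2 = L - d_i1 = 127 - 98.529 = 28.471 cm.
Lens 2: 1/d_i2 = 1/f_2 - 1/d_o2 = 1/4.5 - 1/(28.471) = 0.18710 cm^-1, so d_i2 = 5.345 cm.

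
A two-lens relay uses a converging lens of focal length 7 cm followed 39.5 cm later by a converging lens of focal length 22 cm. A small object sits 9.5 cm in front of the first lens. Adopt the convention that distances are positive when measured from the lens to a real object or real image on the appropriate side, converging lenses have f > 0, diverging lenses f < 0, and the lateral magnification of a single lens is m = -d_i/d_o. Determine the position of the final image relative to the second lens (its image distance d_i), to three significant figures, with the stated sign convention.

First lens: d_i1 = 1/(1/7 - 1/9.5) = 26.600 cm.
That image sits 12.900 cm in front of the second lens, so d_o2 = 12.900 cm.
Second lens: d_i2 = 1/(1/22 - 1/(12.900)) = -31.187 cm.

-31.2 cm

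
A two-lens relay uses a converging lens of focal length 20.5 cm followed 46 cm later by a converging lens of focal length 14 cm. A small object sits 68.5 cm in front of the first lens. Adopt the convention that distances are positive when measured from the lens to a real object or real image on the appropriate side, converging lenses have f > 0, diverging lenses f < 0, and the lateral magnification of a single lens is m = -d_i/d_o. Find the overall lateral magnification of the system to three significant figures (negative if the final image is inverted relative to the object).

2.18

Lens 1: 1/d_i1 = 1/f_1 - 1/d_o1 = 1/20.5 - 1/68.5 = 0.03418 cm^-1, so d_i1 = 29.255 cm.
m_1 = -(29.255)/68.5 = -0.4271.
Object distance for lens 2: d_o2 = 46 - 29.255 = 16.745 cm.
Lens 2: 1/d_i2 = 1/f_2 - 1/d_o2 = 1/14 - 1/(16.745) = 0.01171 cm^-1, so d_i2 = 85.408 cm.
m_2 = -(85.408)/(16.745) = -5.1006.
Total m = m_1 x m_2 = (-0.4271)(-5.1006) = 2.1784.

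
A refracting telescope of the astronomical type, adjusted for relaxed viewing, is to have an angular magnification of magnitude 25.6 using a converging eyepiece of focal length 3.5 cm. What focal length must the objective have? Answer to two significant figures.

|M| = f_obj/|f_eye|, so f_obj = |M| x |f_eye| = 25.6 x 3.5 = 89.600 cm.

90 cm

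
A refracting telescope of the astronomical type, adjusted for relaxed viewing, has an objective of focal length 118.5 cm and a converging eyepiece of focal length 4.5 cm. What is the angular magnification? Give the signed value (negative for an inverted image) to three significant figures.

-26.3

M = -f_obj/f_eye = -118.5/(4.5) = -26.333.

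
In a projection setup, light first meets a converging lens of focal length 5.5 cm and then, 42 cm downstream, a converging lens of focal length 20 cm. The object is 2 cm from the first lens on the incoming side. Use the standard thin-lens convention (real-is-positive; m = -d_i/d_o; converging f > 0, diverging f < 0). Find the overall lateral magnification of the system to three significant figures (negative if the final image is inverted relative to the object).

Applying the thin-lens equation to the first lens, 1/5.5 = 1/2 + 1/d_i1, which gives d_i1 = -3.143 cm.
Its lateral magnification is m_1 = -d_i1/d_o1 = -(-3.143)/2 = 1.5714.
With d_i1 < 0 the first image is virtual and lies on the object side; the object distance for lens 2 is d_o2 = 42 - (-3.143) = 45.143 cm.
Applying the thin-lens equation again with f_2 = 20 cm and d_o2 = 45.143 cm gives d_i2 = 35.909 cm.
m_2 = -(35.909)/(45.143) = -0.7955.
Total m = m_1 x m_2 = (1.5714)(-0.7955) = -1.2500.

-1.25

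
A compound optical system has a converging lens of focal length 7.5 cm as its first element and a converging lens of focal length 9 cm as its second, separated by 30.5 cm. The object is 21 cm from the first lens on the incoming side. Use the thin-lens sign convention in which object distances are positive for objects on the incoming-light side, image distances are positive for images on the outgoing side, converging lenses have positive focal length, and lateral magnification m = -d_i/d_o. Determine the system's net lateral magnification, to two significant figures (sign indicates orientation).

0.51

Applying the thin-lens equation to the first lens, 1/7.5 = 1/21 + 1/d_i1, which gives d_i1 = 11.667 cm.
Its lateral magnification is m_1 = -d_i1/d_o1 = -(11.667)/21 = -0.5556.
That image sits 18.833 cm in front of the second lens, so d_o2 = 18.833 cm.
Applying the thin-lens equation again with f_2 = 9 cm and d_o2 = 18.833 cm gives d_i2 = 17.237 cm.
m_2 = -(17.237)/(18.833) = -0.9153.
The system's lateral magnification is m_1 m_2 = (-0.5556)(-0.9153) = 0.5085.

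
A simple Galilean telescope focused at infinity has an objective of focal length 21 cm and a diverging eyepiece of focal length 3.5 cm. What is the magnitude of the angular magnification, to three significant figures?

6.00

|M| = f_obj/|f_eye| = 21/3.5 = 6.000.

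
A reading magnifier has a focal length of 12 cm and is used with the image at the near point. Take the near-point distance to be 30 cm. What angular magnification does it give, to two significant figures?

M = 1 + D/f = 1 + 30/12 = 3.500.

3.5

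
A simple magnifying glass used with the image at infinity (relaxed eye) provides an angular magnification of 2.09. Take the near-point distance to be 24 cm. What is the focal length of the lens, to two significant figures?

11 cm

For the image at infinity, M = D/f.
f = D/M = 24/2.09 = 11.483 cm.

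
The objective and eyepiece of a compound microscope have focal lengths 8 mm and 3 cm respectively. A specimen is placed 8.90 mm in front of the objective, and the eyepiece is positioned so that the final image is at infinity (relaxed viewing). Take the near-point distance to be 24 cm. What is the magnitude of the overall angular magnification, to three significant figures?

Convert to cm: f_obj = 8 mm = 0.8 cm; d_o = 8.90 mm = 0.89 cm.
Objective: 1/d_i = 1/f_obj - 1/d_o = 1/0.8 - 1/0.89 = 0.12640 cm^-1, so d_i = 7.911 cm.
m_obj = -d_i/d_o = -7.911/0.89 = -8.889.
Eyepiece angular magnification (image at infinity): M_eye = D/f_e = 24/3 = 8.000.
Overall M = m_obj x M_eye = (-8.889)(8.000) = -71.11.
|M| = 71.11.

71.1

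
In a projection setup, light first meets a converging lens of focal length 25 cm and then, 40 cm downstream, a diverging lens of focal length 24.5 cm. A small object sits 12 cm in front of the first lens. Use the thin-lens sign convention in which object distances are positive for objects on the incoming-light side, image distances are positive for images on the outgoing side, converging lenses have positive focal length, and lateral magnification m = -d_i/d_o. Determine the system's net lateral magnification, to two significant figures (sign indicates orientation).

0.54

Lens 1: 1/d_i1 = 1/f_1 - 1/d_o1 = 1/25 - 1/12 = -0.04333 cm^-1, so d_i1 = -23.077 cm.
m_1 = -(-23.077)/12 = 1.9231.
With d_i1 < 0 the first image is virtual and lies on the object side; the object distance for lens 2 is d_o2 = 40 - (-23.077) = 63.077 cm.
Lens 2: 1/d_i2 = 1/f_2 - 1/d_o2 = 1/(-24.5) - 1/(63.077) = -0.05667 cm^-1, so d_i2 = -17.646 cm.
m_2 = -(-17.646)/(63.077) = 0.2798.
The system's lateral magnification is m_1 m_2 = (1.9231)(0.2798) = 0.5380.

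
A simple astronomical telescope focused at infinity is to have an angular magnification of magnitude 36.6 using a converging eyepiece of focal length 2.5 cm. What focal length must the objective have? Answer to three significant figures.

|M| = f_obj/|f_eye|, so f_obj = |M| x |f_eye| = 36.6 x 2.5 = 91.500 cm.

91.5 cm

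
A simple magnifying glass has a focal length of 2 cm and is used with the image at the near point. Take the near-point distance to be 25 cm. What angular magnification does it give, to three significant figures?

13.5

M = 1 + D/f = 1 + 25/2 = 13.500.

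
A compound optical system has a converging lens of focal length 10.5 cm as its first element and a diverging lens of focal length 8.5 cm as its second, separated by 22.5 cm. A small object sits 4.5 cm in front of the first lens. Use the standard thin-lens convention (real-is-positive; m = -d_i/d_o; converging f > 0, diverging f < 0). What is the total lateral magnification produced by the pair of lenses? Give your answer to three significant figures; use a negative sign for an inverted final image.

0.383

Lens 1: 1/d_i1 = 1/f_1 - 1/d_o1 = 1/10.5 - 1/4.5 = -0.12698 cm^-1, so d_i1 = -7.875 cm.
m_1 = -(-7.875)/4.5 = 1.7500.
With d_i1 < 0 the first image is virtual and lies on the object side; the object distance for lens 2 is d_o2 = 22.5 - (-7.875) = 30.375 cm.
Lens 2: 1/d_i2 = 1/f_2 - 1/d_o2 = 1/(-8.5) - 1/(30.375) = -0.15057 cm^-1, so d_i2 = -6.641 cm.
m_2 = -(-6.641)/(30.375) = 0.2186.
Overall magnification: m = m_1 m_2 = 0.3826.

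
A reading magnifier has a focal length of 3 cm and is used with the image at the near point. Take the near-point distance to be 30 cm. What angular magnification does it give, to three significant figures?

11.0

M = 1 + D/f = 1 + 30/3 = 11.000.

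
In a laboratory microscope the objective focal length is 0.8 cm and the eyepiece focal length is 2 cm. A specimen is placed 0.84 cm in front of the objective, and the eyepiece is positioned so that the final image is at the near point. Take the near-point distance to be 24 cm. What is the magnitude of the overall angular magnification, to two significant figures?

260

Objective: 1/d_i = 1/f_obj - 1/d_o = 1/0.8 - 1/0.84 = 0.05952 cm^-1, so d_i = 16.800 cm.
m_obj = -d_i/d_o = -16.800/0.84 = -20.000.
Eyepiece angular magnification (image at near point): M_eye = 1 + D/f_e = 1 + 24/2 = 13.000.
Overall M = m_obj x M_eye = (-20.000)(13.000) = -260.00.
|M| = 260.00.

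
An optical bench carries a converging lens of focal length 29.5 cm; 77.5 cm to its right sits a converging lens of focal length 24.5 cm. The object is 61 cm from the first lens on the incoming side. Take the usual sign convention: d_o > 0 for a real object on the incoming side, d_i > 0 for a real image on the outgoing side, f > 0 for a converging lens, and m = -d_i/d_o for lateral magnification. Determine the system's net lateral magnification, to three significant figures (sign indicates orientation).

-5.56

Lens 1: 1/d_i1 = 1/f_1 - 1/d_o1 = 1/29.5 - 1/61 = 0.01750 cm^-1, so d_i1 = 57.127 cm.
m_1 = -(57.127)/61 = -0.9365.
That image sits 20.373 cm in front of the second lens, so d_o2 = 20.373 cm.
Lens 2: 1/d_i2 = 1/f_2 - 1/d_o2 = 1/24.5 - 1/(20.373) = -0.00827 cm^-1, so d_i2 = -120.945 cm.
m_2 = -(-120.945)/(20.373) = 5.9365.
The system's lateral magnification is m_1 m_2 = (-0.9365)(5.9365) = -5.5596.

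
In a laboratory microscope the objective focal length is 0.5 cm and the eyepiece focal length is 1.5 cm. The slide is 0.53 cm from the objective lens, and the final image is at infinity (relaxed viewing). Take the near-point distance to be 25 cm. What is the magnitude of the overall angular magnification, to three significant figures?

Objective: 1/d_i = 1/f_obj - 1/d_o = 1/0.5 - 1/0.53 = 0.11321 cm^-1, so d_i = 8.833 cm.
m_obj = -d_i/d_o = -8.833/0.53 = -16.667.
Eyepiece angular magnification (image at infinity): M_eye = D/f_e = 25/1.5 = 16.667.
Overall M = m_obj x M_eye = (-16.667)(16.667) = -277.78.
|M| = 277.78.

278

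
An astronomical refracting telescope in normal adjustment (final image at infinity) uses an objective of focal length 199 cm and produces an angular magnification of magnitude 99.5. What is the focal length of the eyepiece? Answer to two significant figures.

2.0 cm

|M| = f_obj/f_eye, so f_eye = f_obj/|M| = 199/99.5 = 2.000 cm.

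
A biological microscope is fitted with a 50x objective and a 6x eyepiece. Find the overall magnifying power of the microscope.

The overall magnification of a compound microscope is the product of the objective and eyepiece magnifications:
M = M_obj x M_eye = 50 x 6 = 300.

300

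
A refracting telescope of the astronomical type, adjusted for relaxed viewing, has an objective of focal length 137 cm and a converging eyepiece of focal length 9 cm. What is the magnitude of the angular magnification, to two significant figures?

15

|M| = f_obj/|f_eye| = 137/9 = 15.222.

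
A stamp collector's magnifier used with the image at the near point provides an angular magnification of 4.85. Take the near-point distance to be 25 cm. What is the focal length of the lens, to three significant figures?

6.49 cm

For the image at the near point, M = 1 + D/f.
f = D/(M - 1) = 25/(4.85 - 1) = 6.494 cm.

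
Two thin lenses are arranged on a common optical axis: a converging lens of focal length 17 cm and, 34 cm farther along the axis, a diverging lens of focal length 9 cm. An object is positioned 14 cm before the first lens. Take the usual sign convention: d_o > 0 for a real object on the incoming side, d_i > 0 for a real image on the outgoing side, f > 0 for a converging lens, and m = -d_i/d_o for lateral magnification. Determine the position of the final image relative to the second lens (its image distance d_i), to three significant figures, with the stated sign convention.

-8.34 cm

Lens 1: 1/d_i1 = 1/f_1 - 1/d_o1 = 1/17 - 1/14 = -0.01261 cm^-1, so d_i1 = -79.333 cm.
The intermediate image is virtual, 79.333 cm to the left of lens 1, so d_o2 = L - d_i1 = 34 - (-79.333) = 113.333 cm.
Lens 2: 1/d_i2 = 1/f_2 - 1/d_o2 = 1/(-9) - 1/(113.333) = -0.11993 cm^-1, so d_i2 = -8.338 cm.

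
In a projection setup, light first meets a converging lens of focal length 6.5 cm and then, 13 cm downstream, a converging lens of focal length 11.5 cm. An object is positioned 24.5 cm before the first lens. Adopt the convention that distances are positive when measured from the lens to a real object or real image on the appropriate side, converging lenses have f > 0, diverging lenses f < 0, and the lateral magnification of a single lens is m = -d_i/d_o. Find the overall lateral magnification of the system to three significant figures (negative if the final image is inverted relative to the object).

Applying the thin-lens equation to the first lens, 1/6.5 = 1/24.5 + 1/d_i1, which gives d_i1 = 8.847 cm.
Its lateral magnification is m_1 = -d_i1/d_o1 = -(8.847)/24.5 = -0.3611.
The intermediate image is 8.847 cm to the right of lens 1, so d_o2 = L - d_i1 = 13 - 8.847 = 4.153 cm.
Applying the thin-lens equation again with f_2 = 11.5 cm and d_o2 = 4.153 cm gives d_i2 = -6.500 cm.
m_2 = -(-6.500)/(4.153) = 1.5652.
Total m = m_1 x m_2 = (-0.3611)(1.5652) = -0.5652.

-0.565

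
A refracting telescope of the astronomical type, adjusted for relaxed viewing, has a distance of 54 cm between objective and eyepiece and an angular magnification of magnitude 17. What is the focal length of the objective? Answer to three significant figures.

51.0 cm

In normal adjustment the tube length equals f_obj + f_eye and |M| = f_obj/f_eye.
So f_obj = 17 f_eye and 17 f_eye + f_eye = 54 cm, giving f_eye = 54/18 = 3.000 cm and f_obj = 51.000 cm.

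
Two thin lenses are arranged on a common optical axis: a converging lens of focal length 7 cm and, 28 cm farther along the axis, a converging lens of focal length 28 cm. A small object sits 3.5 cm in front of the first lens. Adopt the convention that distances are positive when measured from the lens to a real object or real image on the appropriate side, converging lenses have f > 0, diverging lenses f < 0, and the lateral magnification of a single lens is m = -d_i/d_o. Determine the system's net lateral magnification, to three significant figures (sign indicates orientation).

-8.00

Applying the thin-lens equation to the first lens, 1/7 = 1/3.5 + 1/d_i1, which gives d_i1 = -7.000 cm.
Its lateral magnification is m_1 = -d_i1/d_o1 = -(-7.000)/3.5 = 2.0000.
With d_i1 < 0 the first image is virtual and lies on the object side; the object distance for lens 2 is d_o2 = 28 - (-7.000) = 35.000 cm.
Applying the thin-lens equation again with f_2 = 28 cm and d_o2 = 35.000 cm gives d_i2 = 140.000 cm.
m_2 = -(140.000)/(35.000) = -4.0000.
Overall magnification: m = m_1 m_2 = -8.0000.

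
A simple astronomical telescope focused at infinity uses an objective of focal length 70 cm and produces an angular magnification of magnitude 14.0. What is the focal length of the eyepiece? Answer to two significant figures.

5.0 cm

|M| = f_obj/f_eye, so f_eye = f_obj/|M| = 70/14.0 = 5.000 cm.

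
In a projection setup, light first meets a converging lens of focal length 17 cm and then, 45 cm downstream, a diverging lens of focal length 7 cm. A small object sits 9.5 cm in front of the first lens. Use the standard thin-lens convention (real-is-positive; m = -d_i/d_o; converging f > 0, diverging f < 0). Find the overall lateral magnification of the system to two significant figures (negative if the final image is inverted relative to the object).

First lens: d_i1 = 1/(1/17 - 1/9.5) = -21.533 cm.
m_1 = -(-21.533)/9.5 = 2.2667.
With d_i1 < 0 the first image is virtual and lies on the object side; the object distance for lens 2 is d_o2 = 45 - (-21.533) = 66.533 cm.
Second lens: d_i2 = 1/(1/(-7) - 1/(66.533)) = -6.334 cm.
m_2 = -(-6.334)/(66.533) = 0.0952.
The system's lateral magnification is m_1 m_2 = (2.2667)(0.0952) = 0.2158.

0.22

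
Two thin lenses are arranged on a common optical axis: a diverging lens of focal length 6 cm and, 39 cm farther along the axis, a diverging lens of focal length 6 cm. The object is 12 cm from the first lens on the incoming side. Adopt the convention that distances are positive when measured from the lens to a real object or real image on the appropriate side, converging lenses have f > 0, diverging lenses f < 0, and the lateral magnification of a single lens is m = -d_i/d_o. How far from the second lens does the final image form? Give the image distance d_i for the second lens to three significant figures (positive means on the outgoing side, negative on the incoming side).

First lens: d_i1 = 1/(1/(-6) - 1/12) = -4.000 cm.
The intermediate image is virtual, 4.000 cm to the left of lens 1, so d_o2 = L - d_i1 = 39 - (-4.000) = 43.000 cm.
Second lens: d_i2 = 1/(1/(-6) - 1/(43.000)) = -5.265 cm.

-5.27 cm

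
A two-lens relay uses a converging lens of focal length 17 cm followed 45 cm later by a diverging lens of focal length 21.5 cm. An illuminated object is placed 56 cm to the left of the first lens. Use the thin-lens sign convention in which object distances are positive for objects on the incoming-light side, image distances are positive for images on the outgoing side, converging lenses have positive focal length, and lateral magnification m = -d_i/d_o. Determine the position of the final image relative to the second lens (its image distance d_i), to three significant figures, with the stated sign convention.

-10.5 cm

First lens: d_i1 = 1/(1/17 - 1/56) = 24.410 cm.
That image sits 20.590 cm in front of the second lens, so d_o2 = 20.590 cm.
Second lens: d_i2 = 1/(1/(-21.5) - 1/(20.590)) = -10.518 cm.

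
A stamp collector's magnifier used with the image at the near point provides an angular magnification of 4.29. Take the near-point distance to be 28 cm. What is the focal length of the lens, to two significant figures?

8.5 cm

For the image at the near point, M = 1 + D/f.
f = D/(M - 1) = 28/(4.29 - 1) = 8.511 cm.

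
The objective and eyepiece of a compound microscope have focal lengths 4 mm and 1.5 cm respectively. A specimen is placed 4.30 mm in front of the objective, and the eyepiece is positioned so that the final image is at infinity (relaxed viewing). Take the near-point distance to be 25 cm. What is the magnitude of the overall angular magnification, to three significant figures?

222

Convert to cm: f_obj = 4 mm = 0.4 cm; d_o = 4.30 mm = 0.43 cm.
Objective: 1/d_i = 1/f_obj - 1/d_o = 1/0.4 - 1/0.43 = 0.17442 cm^-1, so d_i = 5.733 cm.
m_obj = -d_i/d_o = -5.733/0.43 = -13.333.
Eyepiece angular magnification (image at infinity): M_eye = D/f_e = 25/1.5 = 16.667.
Overall M = m_obj x M_eye = (-13.333)(16.667) = -222.22.
|M| = 222.22.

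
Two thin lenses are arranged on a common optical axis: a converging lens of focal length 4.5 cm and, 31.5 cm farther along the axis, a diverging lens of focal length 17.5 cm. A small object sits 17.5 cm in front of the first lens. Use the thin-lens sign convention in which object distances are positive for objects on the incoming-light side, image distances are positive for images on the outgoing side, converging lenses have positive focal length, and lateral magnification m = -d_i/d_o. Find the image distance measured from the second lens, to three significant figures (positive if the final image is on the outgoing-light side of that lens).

-10.4 cm

First lens: d_i1 = 1/(1/4.5 - 1/17.5) = 6.058 cm.
Object distance for lens 2: d_o2 = 31.5 - 6.058 = 25.442 cm.
Second lens: d_i2 = 1/(1/(-17.5) - 1/(25.442)) = -10.368 cm.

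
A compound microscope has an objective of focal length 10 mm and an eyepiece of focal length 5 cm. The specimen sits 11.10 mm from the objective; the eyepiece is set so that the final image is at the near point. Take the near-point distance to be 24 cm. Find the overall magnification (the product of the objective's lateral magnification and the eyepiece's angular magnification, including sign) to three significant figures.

Convert to cm: f_obj = 10 mm = 1 cm; d_o = 11.10 mm = 1.11 cm.
Objective: 1/d_i = 1/f_obj - 1/d_o = 1/1 - 1/1.11 = 0.09910 cm^-1, so d_i = 10.091 cm.
m_obj = -d_i/d_o = -10.091/1.11 = -9.091.
Eyepiece angular magnification (image at near point): M_eye = 1 + D/f_e = 1 + 24/5 = 5.800.
Overall M = m_obj x M_eye = (-9.091)(5.800) = -52.73.

-52.7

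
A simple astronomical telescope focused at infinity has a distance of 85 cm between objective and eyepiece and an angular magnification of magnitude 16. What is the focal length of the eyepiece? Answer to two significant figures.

5.0 cm

In normal adjustment the tube length equals f_obj + f_eye and |M| = f_obj/f_eye.
So f_obj = 16 f_eye and 16 f_eye + f_eye = 85 cm, giving f_eye = 85/17 = 5.000 cm and f_obj = 80.000 cm.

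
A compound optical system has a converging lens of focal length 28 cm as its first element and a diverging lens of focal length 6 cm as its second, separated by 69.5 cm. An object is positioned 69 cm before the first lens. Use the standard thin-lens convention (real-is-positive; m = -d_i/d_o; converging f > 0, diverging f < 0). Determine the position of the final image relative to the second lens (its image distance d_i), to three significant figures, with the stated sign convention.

-4.73 cm

First lens: d_i1 = 1/(1/28 - 1/69) = 47.122 cm.
That image sits 22.378 cm in front of the second lens, so d_o2 = 22.378 cm.
Second lens: d_i2 = 1/(1/(-6) - 1/(22.378)) = -4.731 cm.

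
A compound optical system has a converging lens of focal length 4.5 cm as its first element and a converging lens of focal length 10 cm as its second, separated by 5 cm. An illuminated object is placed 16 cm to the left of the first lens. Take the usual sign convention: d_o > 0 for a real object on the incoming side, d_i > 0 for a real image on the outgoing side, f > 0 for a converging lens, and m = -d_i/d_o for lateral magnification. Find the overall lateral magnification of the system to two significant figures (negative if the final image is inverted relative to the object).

Applying the thin-lens equation to the first lens, 1/4.5 = 1/16 + 1/d_i1, which gives d_i1 = 6.261 cm.
Its lateral magnification is m_1 = -d_i1/d_o1 = -(6.261)/16 = -0.3913.
Since 6.261 cm > 5 cm, the first image lies past the second lens and serves as a virtual object: d_o2 = L - d_i1 = -1.261 cm.
Applying the thin-lens equation again with f_2 = 10 cm and d_o2 = -1.261 cm gives d_i2 = 1.120 cm.
m_2 = -(1.120)/(-1.261) = 0.8880.
Overall magnification: m = m_1 m_2 = -0.3475.

-0.35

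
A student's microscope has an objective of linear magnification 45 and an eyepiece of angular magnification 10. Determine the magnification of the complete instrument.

The overall magnification of a compound microscope is the product of the objective and eyepiece magnifications:
M = M_obj x M_eye = 45 x 10 = 450.

450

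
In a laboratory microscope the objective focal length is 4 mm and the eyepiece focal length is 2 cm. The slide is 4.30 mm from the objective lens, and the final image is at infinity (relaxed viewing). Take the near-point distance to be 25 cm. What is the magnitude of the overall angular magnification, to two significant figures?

170

Convert to cm: f_obj = 4 mm = 0.4 cm; d_o = 4.30 mm = 0.43 cm.
Objective: 1/d_i = 1/f_obj - 1/d_o = 1/0.4 - 1/0.43 = 0.17442 cm^-1, so d_i = 5.733 cm.
m_obj = -d_i/d_o = -5.733/0.43 = -13.333.
Eyepiece angular magnification (image at infinity): M_eye = D/f_e = 25/2 = 12.500.
Overall M = m_obj x M_eye = (-13.333)(12.500) = -166.67.
|M| = 166.67.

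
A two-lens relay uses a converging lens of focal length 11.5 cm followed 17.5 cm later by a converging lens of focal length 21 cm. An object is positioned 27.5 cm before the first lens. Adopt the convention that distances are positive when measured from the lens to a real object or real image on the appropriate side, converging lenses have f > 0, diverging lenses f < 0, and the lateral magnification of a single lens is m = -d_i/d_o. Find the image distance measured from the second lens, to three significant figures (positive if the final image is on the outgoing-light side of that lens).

Lens 1: 1/d_i1 = 1/f_1 - 1/d_o1 = 1/11.5 - 1/27.5 = 0.05059 cm^-1, so d_i1 = 19.766 cm.
Since 19.766 cm > 17.5 cm, the first image lies past the second lens and serves as a virtual object: d_o2 = L - d_i1 = -2.266 cm.
Lens 2: 1/d_i2 = 1/f_2 - 1/d_o2 = 1/21 - 1/(-2.266) = 0.48900 cm^-1, so d_i2 = 2.045 cm.

2.04 cm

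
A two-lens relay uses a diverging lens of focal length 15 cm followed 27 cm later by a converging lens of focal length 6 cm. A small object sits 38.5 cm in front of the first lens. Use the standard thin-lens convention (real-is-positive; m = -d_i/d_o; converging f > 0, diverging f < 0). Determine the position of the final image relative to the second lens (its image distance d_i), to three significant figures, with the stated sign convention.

7.13 cm

Lens 1: 1/d_i1 = 1/f_1 - 1/d_o1 = 1/(-15) - 1/38.5 = -0.09264 cm^-1, so d_i1 = -10.794 cm.
The intermediate image is virtual, 10.794 cm to the left of lens 1, so d_o2 = L - d_i1 = 27 - (-10.794) = 37.794 cm.
Lens 2: 1/d_i2 = 1/f_2 - 1/d_o2 = 1/6 - 1/(37.794) = 0.14021 cm^-1, so d_i2 = 7.132 cm.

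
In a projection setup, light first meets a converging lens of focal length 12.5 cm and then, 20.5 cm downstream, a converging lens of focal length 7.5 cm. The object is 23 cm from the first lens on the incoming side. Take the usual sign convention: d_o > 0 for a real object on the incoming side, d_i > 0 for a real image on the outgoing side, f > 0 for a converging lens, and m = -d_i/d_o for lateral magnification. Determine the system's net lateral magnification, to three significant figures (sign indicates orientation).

-0.621

Lens 1: 1/d_i1 = 1/f_1 - 1/d_o1 = 1/12.5 - 1/23 = 0.03652 cm^-1, so d_i1 = 27.381 cm.
m_1 = -(27.381)/23 = -1.1905.
Since 27.381 cm > 20.5 cm, the first image lies past the second lens and serves as a virtual object: d_o2 = L - d_i1 = -6.881 cm.
Lens 2: 1/d_i2 = 1/f_2 - 1/d_o2 = 1/7.5 - 1/(-6.881) = 0.27866 cm^-1, so d_i2 = 3.589 cm.
m_2 = -(3.589)/(-6.881) = 0.5215.
Total m = m_1 x m_2 = (-1.1905)(0.5215) = -0.6209.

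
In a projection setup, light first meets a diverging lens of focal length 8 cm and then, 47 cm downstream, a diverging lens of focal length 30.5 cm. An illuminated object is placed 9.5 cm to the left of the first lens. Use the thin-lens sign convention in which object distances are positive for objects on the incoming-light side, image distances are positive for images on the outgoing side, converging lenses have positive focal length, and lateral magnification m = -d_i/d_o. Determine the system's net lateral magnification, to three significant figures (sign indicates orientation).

0.170

Applying the thin-lens equation to the first lens, 1/(-8) = 1/9.5 + 1/d_i1, which gives d_i1 = -4.343 cm.
Its lateral magnification is m_1 = -d_i1/d_o1 = -(-4.343)/9.5 = 0.4571.
The intermediate image is virtual, 4.343 cm to the left of lens 1, so d_o2 = L - d_i1 = 47 - (-4.343) = 51.343 cm.
Applying the thin-lens equation again with f_2 = -30.5 cm and d_o2 = 51.343 cm gives d_i2 = -19.134 cm.
m_2 = -(-19.134)/(51.343) = 0.3727.
Overall magnification: m = m_1 m_2 = 0.1704.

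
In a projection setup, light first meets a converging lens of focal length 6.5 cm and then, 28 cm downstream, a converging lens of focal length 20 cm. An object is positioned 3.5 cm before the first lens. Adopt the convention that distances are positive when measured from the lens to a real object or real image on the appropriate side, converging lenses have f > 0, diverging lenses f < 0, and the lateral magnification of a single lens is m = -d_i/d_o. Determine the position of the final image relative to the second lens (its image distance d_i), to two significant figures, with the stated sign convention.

46 cm

Applying the thin-lens equation to the first lens, 1/6.5 = 1/3.5 + 1/d_i1, which gives d_i1 = -7.583 cm.
With d_i1 < 0 the first image is virtual and lies on the object side; the object distance for lens 2 is d_o2 = 28 - (-7.583) = 35.583 cm.
Applying the thin-lens equation again with f_2 = 20 cm and d_o2 = 35.583 cm gives d_i2 = 45.668 cm.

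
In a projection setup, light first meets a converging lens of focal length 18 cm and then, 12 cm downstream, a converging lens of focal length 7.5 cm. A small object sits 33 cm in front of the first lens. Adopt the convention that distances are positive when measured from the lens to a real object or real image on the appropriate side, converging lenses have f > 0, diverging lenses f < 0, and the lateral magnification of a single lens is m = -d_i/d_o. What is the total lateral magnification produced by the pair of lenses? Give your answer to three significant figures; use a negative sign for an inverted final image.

-0.256

First lens: d_i1 = 1/(1/18 - 1/33) = 39.600 cm.
m_1 = -(39.600)/33 = -1.2000.
Since 39.600 cm > 12 cm, the first image lies past the second lens and serves as a virtual object: d_o2 = L - d_i1 = -27.600 cm.
Second lens: d_i2 = 1/(1/7.5 - 1/(-27.600)) = 5.897 cm.
m_2 = -(5.897)/(-27.600) = 0.2137.
Total m = m_1 x m_2 = (-1.2000)(0.2137) = -0.2564.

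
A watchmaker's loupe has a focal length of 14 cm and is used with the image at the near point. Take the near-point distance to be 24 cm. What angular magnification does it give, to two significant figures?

M = 1 + D/f = 1 + 24/14 = 2.714.

2.7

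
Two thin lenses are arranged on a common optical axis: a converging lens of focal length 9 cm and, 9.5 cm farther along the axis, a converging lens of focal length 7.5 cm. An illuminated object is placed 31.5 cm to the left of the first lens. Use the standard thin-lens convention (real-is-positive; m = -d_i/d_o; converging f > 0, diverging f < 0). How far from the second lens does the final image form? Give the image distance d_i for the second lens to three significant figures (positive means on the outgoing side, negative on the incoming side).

2.19 cm

First lens: d_i1 = 1/(1/9 - 1/31.5) = 12.600 cm.
This image would form 12.600 cm past lens 1, i.e. 3.100 cm beyond lens 2, so it is a virtual object for lens 2: d_o2 = 9.5 - 12.600 = -3.100 cm.
Second lens: d_i2 = 1/(1/7.5 - 1/(-3.100)) = 2.193 cm.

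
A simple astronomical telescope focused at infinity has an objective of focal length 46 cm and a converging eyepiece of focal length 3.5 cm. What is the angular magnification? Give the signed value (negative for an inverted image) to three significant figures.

M = -f_obj/f_eye = -46/(3.5) = -13.143.

-13.1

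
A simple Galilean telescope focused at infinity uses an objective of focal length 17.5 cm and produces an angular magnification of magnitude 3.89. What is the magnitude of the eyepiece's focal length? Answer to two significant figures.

|M| = f_obj/|f_eye|, so |f_eye| = f_obj/|M| = 17.5/3.89 = 4.499 cm.
(The eyepiece is diverging, so its signed focal length is -4.499 cm.)

4.5 cm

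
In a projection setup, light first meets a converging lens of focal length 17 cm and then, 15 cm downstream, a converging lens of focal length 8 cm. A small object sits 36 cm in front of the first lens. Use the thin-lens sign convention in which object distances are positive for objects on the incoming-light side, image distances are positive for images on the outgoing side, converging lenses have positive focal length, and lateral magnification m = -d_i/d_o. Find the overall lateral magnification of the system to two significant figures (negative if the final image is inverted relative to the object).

Lens 1: 1/d_i1 = 1/f_1 - 1/d_o1 = 1/17 - 1/36 = 0.03105 cm^-1, so d_i1 = 32.211 cm.
m_1 = -(32.211)/36 = -0.8947.
Since 32.211 cm > 15 cm, the first image lies past the second lens and serves as a virtual object: d_o2 = L - d_i1 = -17.211 cm.
Lens 2: 1/d_i2 = 1/f_2 - 1/d_o2 = 1/8 - 1/(-17.211) = 0.18310 cm^-1, so d_i2 = 5.461 cm.
m_2 = -(5.461)/(-17.211) = 0.3173.
Overall magnification: m = m_1 m_2 = -0.2839.

-0.28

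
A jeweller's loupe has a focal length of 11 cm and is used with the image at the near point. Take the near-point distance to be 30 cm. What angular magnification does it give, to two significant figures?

3.7

M = 1 + D/f = 1 + 30/11 = 3.727.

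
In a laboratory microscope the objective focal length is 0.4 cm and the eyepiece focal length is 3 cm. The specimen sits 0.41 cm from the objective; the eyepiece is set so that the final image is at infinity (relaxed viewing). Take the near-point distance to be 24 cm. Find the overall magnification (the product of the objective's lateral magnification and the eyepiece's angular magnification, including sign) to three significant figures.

Objective: 1/d_i = 1/f_obj - 1/d_o = 1/0.4 - 1/0.41 = 0.06098 cm^-1, so d_i = 16.400 cm.
m_obj = -d_i/d_o = -16.400/0.41 = -40.000.
Eyepiece angular magnification (image at infinity): M_eye = D/f_e = 24/3 = 8.000.
Overall M = m_obj x M_eye = (-40.000)(8.000) = -320.00.

-320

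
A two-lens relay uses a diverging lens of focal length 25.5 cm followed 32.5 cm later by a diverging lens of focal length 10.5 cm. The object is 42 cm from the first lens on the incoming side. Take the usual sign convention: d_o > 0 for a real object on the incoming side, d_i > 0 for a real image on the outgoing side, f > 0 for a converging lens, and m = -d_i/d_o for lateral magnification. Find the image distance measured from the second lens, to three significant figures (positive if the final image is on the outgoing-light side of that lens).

-8.63 cm

Lens 1: 1/d_i1 = 1/f_1 - 1/d_o1 = 1/(-25.5) - 1/42 = -0.06303 cm^-1, so d_i1 = -15.867 cm.
With d_i1 < 0 the first image is virtual and lies on the object side; the object distance for lens 2 is d_o2 = 32.5 - (-15.867) = 48.367 cm.
Lens 2: 1/d_i2 = 1/f_2 - 1/d_o2 = 1/(-10.5) - 1/(48.367) = -0.11591 cm^-1, so d_i2 = -8.627 cm.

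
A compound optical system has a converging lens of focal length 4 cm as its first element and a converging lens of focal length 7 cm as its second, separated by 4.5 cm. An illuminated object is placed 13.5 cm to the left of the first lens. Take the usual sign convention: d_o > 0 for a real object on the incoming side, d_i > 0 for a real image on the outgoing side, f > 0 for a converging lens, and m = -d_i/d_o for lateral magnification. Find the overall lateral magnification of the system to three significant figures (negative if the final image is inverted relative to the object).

-0.360

Applying the thin-lens equation to the first lens, 1/4 = 1/13.5 + 1/d_i1, which gives d_i1 = 5.684 cm.
Its lateral magnification is m_1 = -d_i1/d_o1 = -(5.684)/13.5 = -0.4211.
Since 5.684 cm > 4.5 cm, the first image lies past the second lens and serves as a virtual object: d_o2 = L - d_i1 = -1.184 cm.
Applying the thin-lens equation again with f_2 = 7 cm and d_o2 = -1.184 cm gives d_i2 = 1.013 cm.
m_2 = -(1.013)/(-1.184) = 0.8553.
Overall magnification: m = m_1 m_2 = -0.3601.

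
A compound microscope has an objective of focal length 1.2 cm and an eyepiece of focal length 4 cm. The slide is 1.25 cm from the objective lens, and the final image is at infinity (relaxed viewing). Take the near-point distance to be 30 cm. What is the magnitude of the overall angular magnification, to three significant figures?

Objective: 1/d_i = 1/f_obj - 1/d_o = 1/1.2 - 1/1.25 = 0.03333 cm^-1, so d_i = 30.000 cm.
m_obj = -d_i/d_o = -30.000/1.25 = -24.000.
Eyepiece angular magnification (image at infinity): M_eye = D/f_e = 30/4 = 7.500.
Overall M = m_obj x M_eye = (-24.000)(7.500) = -180.00.
|M| = 180.00.

180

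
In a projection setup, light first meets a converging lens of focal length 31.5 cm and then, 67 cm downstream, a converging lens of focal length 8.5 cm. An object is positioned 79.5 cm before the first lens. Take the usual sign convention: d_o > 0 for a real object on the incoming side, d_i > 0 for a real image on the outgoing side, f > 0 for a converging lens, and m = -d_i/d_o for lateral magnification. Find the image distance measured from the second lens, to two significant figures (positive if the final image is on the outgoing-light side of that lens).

Applying the thin-lens equation to the first lens, 1/31.5 = 1/79.5 + 1/d_i1, which gives d_i1 = 52.172 cm.
That image sits 14.828 cm in front of the second lens, so d_o2 = 14.828 cm.
Applying the thin-lens equation again with f_2 = 8.5 cm and d_o2 = 14.828 cm gives d_i2 = 19.917 cm.

20 cm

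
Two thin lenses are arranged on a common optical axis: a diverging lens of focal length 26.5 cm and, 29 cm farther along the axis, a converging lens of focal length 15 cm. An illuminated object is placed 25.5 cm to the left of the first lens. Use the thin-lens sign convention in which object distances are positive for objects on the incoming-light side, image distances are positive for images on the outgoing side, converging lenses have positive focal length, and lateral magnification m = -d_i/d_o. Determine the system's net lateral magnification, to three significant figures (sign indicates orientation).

-0.283

Lens 1: 1/d_i1 = 1/f_1 - 1/d_o1 = 1/(-26.5) - 1/25.5 = -0.07695 cm^-1, so d_i1 = -12.995 cm.
m_1 = -(-12.995)/25.5 = 0.5096.
With d_i1 < 0 the first image is virtual and lies on the object side; the object distance for lens 2 is d_o2 = 29 - (-12.995) = 41.995 cm.
Lens 2: 1/d_i2 = 1/f_2 - 1/d_o2 = 1/15 - 1/(41.995) = 0.04285 cm^-1, so d_i2 = 23.335 cm.
m_2 = -(23.335)/(41.995) = -0.5557.
The system's lateral magnification is m_1 m_2 = (0.5096)(-0.5557) = -0.2832.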